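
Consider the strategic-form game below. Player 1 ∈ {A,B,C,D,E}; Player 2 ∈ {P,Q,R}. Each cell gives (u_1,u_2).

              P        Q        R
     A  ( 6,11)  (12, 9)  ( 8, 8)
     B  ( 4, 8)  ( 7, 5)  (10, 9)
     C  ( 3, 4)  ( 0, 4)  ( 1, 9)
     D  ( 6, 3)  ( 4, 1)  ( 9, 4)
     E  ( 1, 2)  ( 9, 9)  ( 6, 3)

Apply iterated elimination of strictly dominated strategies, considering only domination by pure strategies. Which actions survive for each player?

P1 drop C (A beats it: P:6>3 Q:12>0 R:8>1)
P1 drop E (A beats it: P:6>1 Q:12>9 R:8>6)
P2 drop Q (P beats it: A:11>9 B:8>5 D:3>1)
P1→{A,B,D} P2→{P,R}

IESDS → P1:{A,B,D} P2:{P,R}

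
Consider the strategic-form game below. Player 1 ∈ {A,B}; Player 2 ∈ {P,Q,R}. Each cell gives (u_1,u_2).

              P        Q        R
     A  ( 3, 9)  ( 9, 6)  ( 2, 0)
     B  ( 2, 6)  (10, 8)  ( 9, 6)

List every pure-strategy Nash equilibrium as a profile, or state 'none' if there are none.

(A,P): NE
(A,Q): not NE [P1→B gives 10>9; P2→P gives 9>6]
(A,R): not NE [P1→B gives 9>2; P2→P gives 9>0]
(B,P): not NE [P1→A gives 3>2; P2→Q gives 8>6]
(B,Q): NE
(B,R): not NE [P2→Q gives 8>6]

Nash profiles: (A,P), (B,Q)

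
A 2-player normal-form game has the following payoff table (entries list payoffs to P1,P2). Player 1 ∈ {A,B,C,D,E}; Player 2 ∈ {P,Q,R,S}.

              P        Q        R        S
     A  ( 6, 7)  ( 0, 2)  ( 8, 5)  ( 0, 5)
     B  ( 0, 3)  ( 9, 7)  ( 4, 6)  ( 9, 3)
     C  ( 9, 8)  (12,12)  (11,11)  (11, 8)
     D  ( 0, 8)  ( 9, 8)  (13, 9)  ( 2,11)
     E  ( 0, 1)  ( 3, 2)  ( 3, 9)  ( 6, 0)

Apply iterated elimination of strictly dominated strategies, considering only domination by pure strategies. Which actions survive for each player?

Survivors P1:{C,D} P2:{Q,R,S}

P1 drop A (C beats it: P:9>6 Q:12>0 R:11>8 S:11>0)
P1 drop B (C beats it: P:9>0 Q:12>9 R:11>4 S:11>9)
P1 drop E (C beats it: P:9>0 Q:12>3 R:11>3 S:11>6)
P2 drop P (R beats it: C:11>8 D:9>8)
P1→{C,D} P2→{Q,R,S}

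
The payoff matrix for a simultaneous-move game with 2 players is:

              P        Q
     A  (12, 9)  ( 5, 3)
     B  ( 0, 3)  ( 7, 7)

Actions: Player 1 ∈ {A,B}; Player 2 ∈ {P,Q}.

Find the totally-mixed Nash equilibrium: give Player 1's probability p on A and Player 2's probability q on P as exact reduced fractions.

(p,q) = (2/5, 1/7)

P1 indiff ⇒ q·12+(1-q)·5 = q·0+(1-q)·7 ⇒ q(12) = (1-q)(2) ⇒ q = 1/7
P2 indiff ⇒ p·9+(1-p)·3 = p·3+(1-p)·7 ⇒ p(6) = (1-p)(4) ⇒ p = 2/5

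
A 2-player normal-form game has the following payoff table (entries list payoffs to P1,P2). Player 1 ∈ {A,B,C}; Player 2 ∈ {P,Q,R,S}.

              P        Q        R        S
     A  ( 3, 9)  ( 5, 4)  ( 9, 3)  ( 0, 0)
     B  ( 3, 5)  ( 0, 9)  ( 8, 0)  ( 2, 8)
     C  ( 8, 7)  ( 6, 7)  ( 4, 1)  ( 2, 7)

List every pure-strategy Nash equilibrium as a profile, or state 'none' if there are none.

NE set: (C,P), (C,Q), (C,S)

(A,P): not NE [P1→C gives 8>3]
(A,Q): not NE [P1→C gives 6>5; P2→P gives 9>4]
(A,R): not NE [P2→P gives 9>3]
(A,S): not NE [P1→C gives 2>0; P2→P gives 9>0]
(B,P): not NE [P1→C gives 8>3; P2→Q gives 9>5]
(B,Q): not NE [P1→C gives 6>0]
(B,R): not NE [P1→A gives 9>8; P2→Q gives 9>0]
(B,S): not NE [P2→Q gives 9>8]
(C,P): NE
(C,Q): NE
(C,R): not NE [P1→A gives 9>4; P2→S gives 7>1]
(C,S): NE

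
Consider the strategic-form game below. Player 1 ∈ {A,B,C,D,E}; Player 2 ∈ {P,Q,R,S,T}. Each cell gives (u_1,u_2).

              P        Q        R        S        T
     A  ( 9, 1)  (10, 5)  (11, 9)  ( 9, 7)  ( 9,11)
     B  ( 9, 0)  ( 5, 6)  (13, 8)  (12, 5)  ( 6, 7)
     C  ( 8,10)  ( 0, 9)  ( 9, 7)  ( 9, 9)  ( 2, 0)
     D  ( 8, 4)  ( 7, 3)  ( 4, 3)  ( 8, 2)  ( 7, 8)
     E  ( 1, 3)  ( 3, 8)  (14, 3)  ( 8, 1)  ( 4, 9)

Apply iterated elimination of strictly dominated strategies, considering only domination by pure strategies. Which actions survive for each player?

P1 drop C (B beats it: P:9>8 Q:5>0 R:13>9 S:12>9 T:6>2)
P1 drop D (A beats it: P:9>8 Q:10>7 R:11>4 S:9>8 T:9>7)
P2 drop P (Q beats it: A:5>1 B:6>0 E:8>3)
P2 drop Q (T beats it: A:11>5 B:7>6 E:9>8)
P2 drop S (R beats it: A:9>7 B:8>5 E:3>1)
P1→{A,B,E} P2→{R,T}

Survivors P1:{A,B,E} P2:{R,T}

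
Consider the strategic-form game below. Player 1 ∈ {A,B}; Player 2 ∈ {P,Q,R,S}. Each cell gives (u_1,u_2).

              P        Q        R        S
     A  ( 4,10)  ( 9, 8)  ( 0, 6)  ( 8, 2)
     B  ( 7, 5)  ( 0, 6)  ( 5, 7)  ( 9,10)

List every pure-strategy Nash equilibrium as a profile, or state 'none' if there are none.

NE set: (B,S)

(A,P): not NE [P1→B gives 7>4]
(A,Q): not NE [P2→P gives 10>8]
(A,R): not NE [P1→B gives 5>0; P2→P gives 10>6]
(A,S): not NE [P1→B gives 9>8; P2→P gives 10>2]
(B,P): not NE [P2→S gives 10>5]
(B,Q): not NE [P1→A gives 9>0; P2→S gives 10>6]
(B,R): not NE [P2→S gives 10>7]
(B,S): NE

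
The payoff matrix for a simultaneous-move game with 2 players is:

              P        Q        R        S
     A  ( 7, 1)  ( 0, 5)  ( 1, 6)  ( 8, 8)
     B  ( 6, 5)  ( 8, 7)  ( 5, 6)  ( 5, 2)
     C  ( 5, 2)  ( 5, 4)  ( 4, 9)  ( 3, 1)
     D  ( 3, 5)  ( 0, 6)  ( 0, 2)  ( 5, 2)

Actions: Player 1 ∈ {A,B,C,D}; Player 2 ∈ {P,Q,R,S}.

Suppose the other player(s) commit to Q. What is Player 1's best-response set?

BR_1 = {B}

u_1(A vs Q) = 0
u_1(B vs Q) = 8
u_1(C vs Q) = 5
u_1(D vs Q) = 0
max payoff 8 at {B}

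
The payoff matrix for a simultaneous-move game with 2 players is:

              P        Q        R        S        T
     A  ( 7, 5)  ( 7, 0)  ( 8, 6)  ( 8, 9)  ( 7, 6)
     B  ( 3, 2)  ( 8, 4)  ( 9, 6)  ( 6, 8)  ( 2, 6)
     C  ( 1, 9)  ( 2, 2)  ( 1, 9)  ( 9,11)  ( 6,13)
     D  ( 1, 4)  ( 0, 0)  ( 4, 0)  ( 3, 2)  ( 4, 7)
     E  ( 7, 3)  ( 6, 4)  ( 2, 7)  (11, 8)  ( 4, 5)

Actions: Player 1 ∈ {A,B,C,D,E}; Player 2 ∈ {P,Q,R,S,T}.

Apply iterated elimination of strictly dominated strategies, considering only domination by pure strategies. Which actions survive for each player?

P1 drop D (A beats it: P:7>1 Q:7>0 R:8>4 S:8>3 T:7>4)
P2 drop P (S beats it: A:9>5 B:8>2 C:11>9 E:8>3)
P2 drop Q (R beats it: A:6>0 B:6>4 C:9>2 E:7>4)
P2 drop R (S beats it: A:9>6 B:8>6 C:11>9 E:8>7)
P1 drop B (A beats it: S:8>6 T:7>2)
P1→{A,C,E} P2→{S,T}

Remaining: P1:{A,C,E} P2:{S,T}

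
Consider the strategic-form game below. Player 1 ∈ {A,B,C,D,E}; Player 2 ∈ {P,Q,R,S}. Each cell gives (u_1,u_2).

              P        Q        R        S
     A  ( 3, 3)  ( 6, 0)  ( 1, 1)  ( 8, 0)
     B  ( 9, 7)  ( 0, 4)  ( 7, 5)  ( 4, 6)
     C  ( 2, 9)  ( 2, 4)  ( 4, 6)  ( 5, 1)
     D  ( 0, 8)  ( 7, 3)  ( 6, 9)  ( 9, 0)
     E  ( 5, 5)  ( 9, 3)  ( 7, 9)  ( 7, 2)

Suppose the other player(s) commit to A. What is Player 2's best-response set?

P2 best: {P}

u_2(P vs A) = 3
u_2(Q vs A) = 0
u_2(R vs A) = 1
u_2(S vs A) = 0
max payoff 3 at {P}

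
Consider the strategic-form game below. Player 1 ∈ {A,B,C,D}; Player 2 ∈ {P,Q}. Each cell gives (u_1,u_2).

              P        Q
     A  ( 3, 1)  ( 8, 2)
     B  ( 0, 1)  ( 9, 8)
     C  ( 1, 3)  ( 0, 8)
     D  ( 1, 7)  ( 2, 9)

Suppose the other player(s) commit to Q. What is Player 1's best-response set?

u_1(A vs Q) = 8
u_1(B vs Q) = 9
u_1(C vs Q) = 0
u_1(D vs Q) = 2
max payoff 9 at {B}

P1 best: {B}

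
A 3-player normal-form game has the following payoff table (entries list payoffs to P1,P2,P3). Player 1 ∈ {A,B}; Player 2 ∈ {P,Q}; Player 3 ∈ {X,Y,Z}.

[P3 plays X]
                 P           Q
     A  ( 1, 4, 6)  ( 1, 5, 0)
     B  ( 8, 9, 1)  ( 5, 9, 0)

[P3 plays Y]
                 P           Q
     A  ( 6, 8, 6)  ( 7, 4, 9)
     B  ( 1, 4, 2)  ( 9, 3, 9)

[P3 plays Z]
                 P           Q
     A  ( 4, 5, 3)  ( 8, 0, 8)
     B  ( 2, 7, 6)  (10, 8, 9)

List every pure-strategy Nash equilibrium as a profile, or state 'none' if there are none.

(A,P,X): not NE [P1→B gives 8>1; P2→Q gives 5>4]
(A,P,Y): NE
(A,P,Z): not NE [P3→Y gives 6>3]
(A,Q,X): not NE [P1→B gives 5>1; P3→Y gives 9>0]
(A,Q,Y): not NE [P1→B gives 9>7; P2→P gives 8>4]
(A,Q,Z): not NE [P1→B gives 10>8; P2→P gives 5>0; P3→Y gives 9>8]
(B,P,X): not NE [P3→Z gives 6>1]
(B,P,Y): not NE [P1→A gives 6>1; P3→Z gives 6>2]
(B,P,Z): not NE [P1→A gives 4>2; P2→Q gives 8>7]
(B,Q,X): not NE [P3→Z gives 9>0]
(B,Q,Y): not NE [P2→P gives 4>3]
(B,Q,Z): NE

Nash profiles: (A,P,Y), (B,Q,Z)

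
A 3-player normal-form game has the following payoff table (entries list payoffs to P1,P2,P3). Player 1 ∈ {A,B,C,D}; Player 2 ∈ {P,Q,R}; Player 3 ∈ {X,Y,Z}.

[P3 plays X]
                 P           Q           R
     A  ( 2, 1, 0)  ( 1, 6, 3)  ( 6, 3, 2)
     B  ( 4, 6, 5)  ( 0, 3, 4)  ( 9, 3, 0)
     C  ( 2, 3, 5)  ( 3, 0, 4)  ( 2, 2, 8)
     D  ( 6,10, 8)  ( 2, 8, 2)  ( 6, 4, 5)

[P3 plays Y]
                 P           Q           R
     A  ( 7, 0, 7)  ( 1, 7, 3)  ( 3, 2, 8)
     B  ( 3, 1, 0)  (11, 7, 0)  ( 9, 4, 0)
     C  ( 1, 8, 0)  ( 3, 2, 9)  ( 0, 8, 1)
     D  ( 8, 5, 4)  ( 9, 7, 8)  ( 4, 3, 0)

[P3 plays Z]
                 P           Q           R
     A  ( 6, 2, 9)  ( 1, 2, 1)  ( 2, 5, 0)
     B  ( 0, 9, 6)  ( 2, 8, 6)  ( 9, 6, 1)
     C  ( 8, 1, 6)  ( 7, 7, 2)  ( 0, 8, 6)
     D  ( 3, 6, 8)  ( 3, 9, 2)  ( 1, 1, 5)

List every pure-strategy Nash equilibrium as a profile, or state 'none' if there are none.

(A,P,X): not NE [P1→D gives 6>2; P2→Q gives 6>1; P3→Z gives 9>0]
(A,P,Y): not NE [P1→D gives 8>7; P2→Q gives 7>0; P3→Z gives 9>7]
(A,P,Z): not NE [P1→C gives 8>6; P2→R gives 5>2]
(A,Q,X): not NE [P1→C gives 3>1]
(A,Q,Y): not NE [P1→B gives 11>1]
(A,Q,Z): not NE [P1→C gives 7>1; P2→R gives 5>2; P3→Y gives 3>1]
(A,R,X): not NE [P1→B gives 9>6; P2→Q gives 6>3; P3→Y gives 8>2]
(A,R,Y): not NE [P1→B gives 9>3; P2→Q gives 7>2]
(A,R,Z): not NE [P1→B gives 9>2; P3→Y gives 8>0]
(B,P,X): not NE [P1→D gives 6>4; P3→Z gives 6>5]
(B,P,Y): not NE [P1→D gives 8>3; P2→Q gives 7>1; P3→Z gives 6>0]
(B,P,Z): not NE [P1→C gives 8>0]
(B,Q,X): not NE [P1→C gives 3>0; P2→P gives 6>3; P3→Z gives 6>4]
(B,Q,Y): not NE [P3→Z gives 6>0]
(B,Q,Z): not NE [P1→C gives 7>2; P2→P gives 9>8]
(B,R,X): not NE [P2→P gives 6>3; P3→Z gives 1>0]
(B,R,Y): not NE [P2→Q gives 7>4; P3→Z gives 1>0]
(B,R,Z): not NE [P2→P gives 9>6]
(C,P,X): not NE [P1→D gives 6>2; P3→Z gives 6>5]
(C,P,Y): not NE [P1→D gives 8>1; P3→Z gives 6>0]
(C,P,Z): not NE [P2→R gives 8>1]
(C,Q,X): not NE [P2→P gives 3>0; P3→Y gives 9>4]
(C,Q,Y): not NE [P1→B gives 11>3; P2→R gives 8>2]
(C,Q,Z): not NE [P2→R gives 8>7; P3→Y gives 9>2]
(C,R,X): not NE [P1→B gives 9>2; P2→P gives 3>2]
(C,R,Y): not NE [P1→B gives 9>0; P3→X gives 8>1]
(C,R,Z): not NE [P1→B gives 9>0; P3→X gives 8>6]
(D,P,X): NE
(D,P,Y): not NE [P2→Q gives 7>5; P3→Z gives 8>4]
(D,P,Z): not NE [P1→C gives 8>3; P2→Q gives 9>6]
(D,Q,X): not NE [P1→C gives 3>2; P2→P gives 10>8; P3→Y gives 8>2]
(D,Q,Y): not NE [P1→B gives 11>9]
(D,Q,Z): not NE [P1→C gives 7>3; P3→Y gives 8>2]
(D,R,X): not NE [P1→B gives 9>6; P2→P gives 10>4]
(D,R,Y): not NE [P1→B gives 9>4; P2→Q gives 7>3; P3→Z gives 5>0]
(D,R,Z): not NE [P1→B gives 9>1; P2→Q gives 9>1]

PSNE = {(D,P,X)}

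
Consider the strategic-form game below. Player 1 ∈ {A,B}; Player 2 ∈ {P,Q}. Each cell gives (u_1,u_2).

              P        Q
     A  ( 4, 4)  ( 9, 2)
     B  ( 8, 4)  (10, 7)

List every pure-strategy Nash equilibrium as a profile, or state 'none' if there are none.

(A,P): not NE [P1→B gives 8>4]
(A,Q): not NE [P1→B gives 10>9; P2→P gives 4>2]
(B,P): not NE [P2→Q gives 7>4]
(B,Q): NE

PSNE = {(B,Q)}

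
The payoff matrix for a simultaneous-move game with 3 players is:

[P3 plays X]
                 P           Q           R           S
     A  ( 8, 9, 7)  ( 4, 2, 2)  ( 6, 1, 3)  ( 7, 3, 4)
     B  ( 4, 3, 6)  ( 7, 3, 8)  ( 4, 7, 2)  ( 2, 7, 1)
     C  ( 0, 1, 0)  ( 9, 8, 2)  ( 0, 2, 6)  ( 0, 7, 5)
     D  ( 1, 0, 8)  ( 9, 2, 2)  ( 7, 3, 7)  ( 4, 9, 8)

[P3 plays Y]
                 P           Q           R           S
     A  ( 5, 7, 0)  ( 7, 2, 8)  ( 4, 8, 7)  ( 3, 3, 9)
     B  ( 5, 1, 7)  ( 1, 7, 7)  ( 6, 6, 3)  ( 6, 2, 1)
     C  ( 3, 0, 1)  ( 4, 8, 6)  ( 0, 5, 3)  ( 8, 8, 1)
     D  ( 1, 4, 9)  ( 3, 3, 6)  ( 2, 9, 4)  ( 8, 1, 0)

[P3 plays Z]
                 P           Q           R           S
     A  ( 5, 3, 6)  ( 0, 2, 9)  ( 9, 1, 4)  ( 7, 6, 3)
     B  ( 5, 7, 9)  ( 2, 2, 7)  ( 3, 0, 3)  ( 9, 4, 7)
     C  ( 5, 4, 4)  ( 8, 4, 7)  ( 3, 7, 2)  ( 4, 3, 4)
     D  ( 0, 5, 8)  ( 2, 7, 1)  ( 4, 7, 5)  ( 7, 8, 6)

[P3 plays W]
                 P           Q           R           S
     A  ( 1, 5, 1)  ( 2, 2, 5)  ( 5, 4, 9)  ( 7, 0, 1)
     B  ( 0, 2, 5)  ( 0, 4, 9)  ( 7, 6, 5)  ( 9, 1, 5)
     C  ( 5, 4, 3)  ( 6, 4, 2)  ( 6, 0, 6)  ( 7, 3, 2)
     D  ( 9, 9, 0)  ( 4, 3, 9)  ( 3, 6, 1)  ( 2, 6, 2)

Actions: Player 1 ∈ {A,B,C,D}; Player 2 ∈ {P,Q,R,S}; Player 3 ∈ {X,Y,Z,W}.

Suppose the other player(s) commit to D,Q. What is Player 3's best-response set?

BR_3 = {W}

u_3(X vs D,Q) = 2
u_3(Y vs D,Q) = 6
u_3(Z vs D,Q) = 1
u_3(W vs D,Q) = 9
max payoff 9 at {W}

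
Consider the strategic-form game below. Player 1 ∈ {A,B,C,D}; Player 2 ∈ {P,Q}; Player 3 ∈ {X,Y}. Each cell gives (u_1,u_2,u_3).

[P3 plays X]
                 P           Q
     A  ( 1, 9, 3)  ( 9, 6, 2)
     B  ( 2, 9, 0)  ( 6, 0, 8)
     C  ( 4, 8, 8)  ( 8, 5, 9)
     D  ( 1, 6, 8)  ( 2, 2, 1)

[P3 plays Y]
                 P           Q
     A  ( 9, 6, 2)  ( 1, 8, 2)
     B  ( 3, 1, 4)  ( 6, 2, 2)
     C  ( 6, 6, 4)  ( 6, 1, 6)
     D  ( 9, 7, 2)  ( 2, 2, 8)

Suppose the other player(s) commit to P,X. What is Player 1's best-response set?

u_1(A vs P,X) = 1
u_1(B vs P,X) = 2
u_1(C vs P,X) = 4
u_1(D vs P,X) = 1
max payoff 4 at {C}

P1 best: {C}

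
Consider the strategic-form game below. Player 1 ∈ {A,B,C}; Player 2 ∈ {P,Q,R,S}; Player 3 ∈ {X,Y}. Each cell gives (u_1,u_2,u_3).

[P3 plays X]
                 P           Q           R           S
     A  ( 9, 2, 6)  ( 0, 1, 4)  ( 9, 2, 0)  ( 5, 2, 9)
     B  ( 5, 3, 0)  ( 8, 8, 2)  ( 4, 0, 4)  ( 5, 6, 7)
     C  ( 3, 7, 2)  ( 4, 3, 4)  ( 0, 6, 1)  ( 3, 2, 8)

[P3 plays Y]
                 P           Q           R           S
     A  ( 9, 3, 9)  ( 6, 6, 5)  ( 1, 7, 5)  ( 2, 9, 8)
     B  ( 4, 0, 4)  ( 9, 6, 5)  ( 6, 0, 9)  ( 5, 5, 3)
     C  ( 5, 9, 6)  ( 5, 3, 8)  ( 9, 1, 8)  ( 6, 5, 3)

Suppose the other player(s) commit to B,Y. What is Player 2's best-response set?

u_2(P vs B,Y) = 0
u_2(Q vs B,Y) = 6
u_2(R vs B,Y) = 0
u_2(S vs B,Y) = 5
max payoff 6 at {Q}

BR_2 = {Q}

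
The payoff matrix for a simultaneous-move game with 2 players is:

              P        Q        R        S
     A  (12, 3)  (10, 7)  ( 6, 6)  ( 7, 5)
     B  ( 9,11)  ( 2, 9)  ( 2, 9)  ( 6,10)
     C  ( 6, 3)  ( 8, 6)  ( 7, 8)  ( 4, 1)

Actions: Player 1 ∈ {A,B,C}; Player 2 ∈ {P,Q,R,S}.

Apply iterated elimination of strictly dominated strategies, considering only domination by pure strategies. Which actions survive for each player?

P1 drop B (A beats it: P:12>9 Q:10>2 R:6>2 S:7>6)
P2 drop P (Q beats it: A:7>3 C:6>3)
P2 drop S (Q beats it: A:7>5 C:6>1)
P1→{A,C} P2→{Q,R}

Survivors P1:{A,C} P2:{Q,R}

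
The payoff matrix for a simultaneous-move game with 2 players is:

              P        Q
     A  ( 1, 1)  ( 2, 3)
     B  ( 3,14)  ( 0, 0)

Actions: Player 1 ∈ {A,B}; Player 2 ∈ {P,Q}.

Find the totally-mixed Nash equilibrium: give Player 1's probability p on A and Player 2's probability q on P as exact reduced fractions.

P1 indiff ⇒ q·1+(1-q)·2 = q·3+(1-q)·0 ⇒ q(-2) = (1-q)(-2) ⇒ q = 1/2
P2 indiff ⇒ p·1+(1-p)·14 = p·3+(1-p)·0 ⇒ p(-2) = (1-p)(-14) ⇒ p = 7/8

P1 mixes 7/8 on A; P2 mixes 1/2 on P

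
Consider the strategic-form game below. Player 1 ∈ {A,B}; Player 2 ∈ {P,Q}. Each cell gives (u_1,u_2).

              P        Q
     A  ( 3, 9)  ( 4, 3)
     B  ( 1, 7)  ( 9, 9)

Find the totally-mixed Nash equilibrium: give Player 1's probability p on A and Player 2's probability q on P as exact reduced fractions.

(p,q) = (1/4, 5/7)

P1 indiff ⇒ q·3+(1-q)·4 = q·1+(1-q)·9 ⇒ q(2) = (1-q)(5) ⇒ q = 5/7
P2 indiff ⇒ p·9+(1-p)·7 = p·3+(1-p)·9 ⇒ p(6) = (1-p)(2) ⇒ p = 1/4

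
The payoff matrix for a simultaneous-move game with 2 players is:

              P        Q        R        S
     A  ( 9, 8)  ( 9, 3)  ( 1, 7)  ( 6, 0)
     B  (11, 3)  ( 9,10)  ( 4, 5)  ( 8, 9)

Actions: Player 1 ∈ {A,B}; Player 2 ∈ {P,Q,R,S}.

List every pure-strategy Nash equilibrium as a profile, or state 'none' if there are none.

(A,P): not NE [P1→B gives 11>9]
(A,Q): not NE [P2→P gives 8>3]
(A,R): not NE [P1→B gives 4>1; P2→P gives 8>7]
(A,S): not NE [P1→B gives 8>6; P2→P gives 8>0]
(B,P): not NE [P2→Q gives 10>3]
(B,Q): NE
(B,R): not NE [P2→Q gives 10>5]
(B,S): not NE [P2→Q gives 10>9]

NE set: (B,Q)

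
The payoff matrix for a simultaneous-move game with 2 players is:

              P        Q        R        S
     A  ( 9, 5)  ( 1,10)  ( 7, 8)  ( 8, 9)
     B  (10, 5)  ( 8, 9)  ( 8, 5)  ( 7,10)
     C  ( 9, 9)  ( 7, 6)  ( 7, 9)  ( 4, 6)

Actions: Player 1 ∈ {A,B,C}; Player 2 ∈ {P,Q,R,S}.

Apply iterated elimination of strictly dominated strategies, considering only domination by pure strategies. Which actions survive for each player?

P1 drop C (B beats it: P:10>9 Q:8>7 R:8>7 S:7>4)
P2 drop P (Q beats it: A:10>5 B:9>5)
P2 drop R (Q beats it: A:10>8 B:9>5)
P1→{A,B} P2→{Q,S}

Survivors P1:{A,B} P2:{Q,S}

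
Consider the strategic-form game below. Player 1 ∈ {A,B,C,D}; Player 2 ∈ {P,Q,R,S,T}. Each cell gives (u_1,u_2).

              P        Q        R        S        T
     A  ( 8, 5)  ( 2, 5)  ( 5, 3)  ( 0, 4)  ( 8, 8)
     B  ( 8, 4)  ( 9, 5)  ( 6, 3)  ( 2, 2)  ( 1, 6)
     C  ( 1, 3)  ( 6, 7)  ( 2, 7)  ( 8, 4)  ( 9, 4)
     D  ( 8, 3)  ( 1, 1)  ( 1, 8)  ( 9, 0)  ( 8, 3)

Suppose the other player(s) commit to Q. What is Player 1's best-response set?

argmax u_1 = {B}

u_1(A vs Q) = 2
u_1(B vs Q) = 9
u_1(C vs Q) = 6
u_1(D vs Q) = 1
max payoff 9 at {B}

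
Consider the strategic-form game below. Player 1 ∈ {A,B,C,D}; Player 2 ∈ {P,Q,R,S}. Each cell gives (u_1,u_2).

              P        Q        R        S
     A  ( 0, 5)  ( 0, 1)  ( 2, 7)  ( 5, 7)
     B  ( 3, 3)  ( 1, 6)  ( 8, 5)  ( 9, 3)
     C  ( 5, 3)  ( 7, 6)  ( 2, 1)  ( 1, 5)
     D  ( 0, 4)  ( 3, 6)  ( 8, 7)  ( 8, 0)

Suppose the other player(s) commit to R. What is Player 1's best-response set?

argmax u_1 = {B,D}

u_1(A vs R) = 2
u_1(B vs R) = 8
u_1(C vs R) = 2
u_1(D vs R) = 8
max payoff 8 at {B,D}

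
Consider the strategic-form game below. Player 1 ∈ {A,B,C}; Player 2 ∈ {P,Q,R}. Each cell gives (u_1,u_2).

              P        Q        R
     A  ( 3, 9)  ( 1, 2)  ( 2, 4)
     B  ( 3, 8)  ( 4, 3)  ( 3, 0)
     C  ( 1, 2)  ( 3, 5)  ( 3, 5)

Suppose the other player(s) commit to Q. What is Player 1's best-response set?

BR_1 = {B}

u_1(A vs Q) = 1
u_1(B vs Q) = 4
u_1(C vs Q) = 3
max payoff 4 at {B}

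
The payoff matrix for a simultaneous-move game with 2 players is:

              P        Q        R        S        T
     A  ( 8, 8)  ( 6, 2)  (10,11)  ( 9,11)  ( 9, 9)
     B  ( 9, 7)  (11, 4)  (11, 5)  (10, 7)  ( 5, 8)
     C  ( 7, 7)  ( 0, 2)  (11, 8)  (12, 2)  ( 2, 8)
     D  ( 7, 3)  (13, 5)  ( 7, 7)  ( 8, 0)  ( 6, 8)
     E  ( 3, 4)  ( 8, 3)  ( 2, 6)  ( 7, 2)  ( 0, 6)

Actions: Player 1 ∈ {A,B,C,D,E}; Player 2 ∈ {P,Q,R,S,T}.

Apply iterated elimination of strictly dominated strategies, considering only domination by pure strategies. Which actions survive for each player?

P1 drop E (B beats it: P:9>3 Q:11>8 R:11>2 S:10>7 T:5>0)
P2 drop P (T beats it: A:9>8 B:8>7 C:8>7 D:8>3)
P2 drop Q (R beats it: A:11>2 B:5>4 C:8>2 D:7>5)
P1 drop D (A beats it: R:10>7 S:9>8 T:9>6)
P1→{A,B,C} P2→{R,S,T}

Remaining: P1:{A,B,C} P2:{R,S,T}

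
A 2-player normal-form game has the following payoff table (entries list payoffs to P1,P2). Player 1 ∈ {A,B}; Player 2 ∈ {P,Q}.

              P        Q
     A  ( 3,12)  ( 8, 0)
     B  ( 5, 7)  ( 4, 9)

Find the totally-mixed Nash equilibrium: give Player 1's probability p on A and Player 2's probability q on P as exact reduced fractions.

p=1/7, q=2/3

P1 indiff ⇒ q·3+(1-q)·8 = q·5+(1-q)·4 ⇒ q(-2) = (1-q)(-4) ⇒ q = 2/3
P2 indiff ⇒ p·12+(1-p)·7 = p·0+(1-p)·9 ⇒ p(12) = (1-p)(2) ⇒ p = 1/7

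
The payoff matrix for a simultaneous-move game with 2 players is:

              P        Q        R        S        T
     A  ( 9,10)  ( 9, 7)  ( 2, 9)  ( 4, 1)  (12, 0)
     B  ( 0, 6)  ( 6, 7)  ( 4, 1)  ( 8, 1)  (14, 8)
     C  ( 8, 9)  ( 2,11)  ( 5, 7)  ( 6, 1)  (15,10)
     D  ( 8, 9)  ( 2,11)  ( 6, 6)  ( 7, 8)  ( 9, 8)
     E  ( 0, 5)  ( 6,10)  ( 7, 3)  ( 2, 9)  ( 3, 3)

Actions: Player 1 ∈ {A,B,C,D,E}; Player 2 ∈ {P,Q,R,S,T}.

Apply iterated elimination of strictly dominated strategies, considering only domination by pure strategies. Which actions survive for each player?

P2 drop R (P beats it: A:10>9 B:6>1 C:9>7 D:9>6 E:5>3)
P1 drop E (A beats it: P:9>0 Q:9>6 S:4>2 T:12>3)
P2 drop S (P beats it: A:10>1 B:6>1 C:9>1 D:9>8)
P1 drop D (A beats it: P:9>8 Q:9>2 T:12>9)
P1→{A,B,C} P2→{P,Q,T}

Survivors P1:{A,B,C} P2:{P,Q,T}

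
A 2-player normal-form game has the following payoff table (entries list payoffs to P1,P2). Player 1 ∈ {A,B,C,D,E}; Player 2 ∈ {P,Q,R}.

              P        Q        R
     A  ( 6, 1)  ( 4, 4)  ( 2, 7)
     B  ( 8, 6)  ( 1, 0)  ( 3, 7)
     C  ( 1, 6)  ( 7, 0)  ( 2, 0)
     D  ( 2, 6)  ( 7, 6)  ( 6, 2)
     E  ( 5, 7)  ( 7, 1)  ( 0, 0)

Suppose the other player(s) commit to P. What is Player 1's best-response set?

u_1(A vs P) = 6
u_1(B vs P) = 8
u_1(C vs P) = 1
u_1(D vs P) = 2
u_1(E vs P) = 5
max payoff 8 at {B}

argmax u_1 = {B}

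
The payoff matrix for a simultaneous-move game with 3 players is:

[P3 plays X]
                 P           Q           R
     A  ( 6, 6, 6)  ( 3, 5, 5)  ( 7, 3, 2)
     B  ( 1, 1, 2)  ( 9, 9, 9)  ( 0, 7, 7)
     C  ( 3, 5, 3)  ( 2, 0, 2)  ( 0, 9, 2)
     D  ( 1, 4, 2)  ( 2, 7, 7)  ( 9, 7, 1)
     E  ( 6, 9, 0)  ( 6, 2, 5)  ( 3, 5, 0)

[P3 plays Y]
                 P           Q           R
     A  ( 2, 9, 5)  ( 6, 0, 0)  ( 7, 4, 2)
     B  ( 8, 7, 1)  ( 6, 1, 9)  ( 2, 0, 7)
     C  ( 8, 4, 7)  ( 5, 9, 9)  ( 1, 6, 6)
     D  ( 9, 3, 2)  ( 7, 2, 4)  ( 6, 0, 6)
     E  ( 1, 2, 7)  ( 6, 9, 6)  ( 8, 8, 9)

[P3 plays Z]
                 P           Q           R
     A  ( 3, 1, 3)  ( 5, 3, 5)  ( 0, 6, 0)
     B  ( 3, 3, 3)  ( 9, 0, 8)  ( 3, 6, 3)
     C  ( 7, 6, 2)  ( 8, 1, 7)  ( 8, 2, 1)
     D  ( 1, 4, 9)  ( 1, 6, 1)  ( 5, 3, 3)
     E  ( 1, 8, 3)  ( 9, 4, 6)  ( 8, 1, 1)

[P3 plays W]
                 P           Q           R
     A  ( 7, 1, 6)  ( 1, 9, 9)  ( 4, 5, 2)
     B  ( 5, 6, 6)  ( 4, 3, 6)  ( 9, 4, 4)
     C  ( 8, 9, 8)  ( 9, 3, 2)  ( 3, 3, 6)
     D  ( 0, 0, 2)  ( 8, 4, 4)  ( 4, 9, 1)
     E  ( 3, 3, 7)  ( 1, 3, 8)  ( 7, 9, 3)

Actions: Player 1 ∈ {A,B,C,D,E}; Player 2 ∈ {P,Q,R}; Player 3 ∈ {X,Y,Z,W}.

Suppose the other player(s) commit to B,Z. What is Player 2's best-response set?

BR_2 = {R}

u_2(P vs B,Z) = 3
u_2(Q vs B,Z) = 0
u_2(R vs B,Z) = 6
max payoff 6 at {R}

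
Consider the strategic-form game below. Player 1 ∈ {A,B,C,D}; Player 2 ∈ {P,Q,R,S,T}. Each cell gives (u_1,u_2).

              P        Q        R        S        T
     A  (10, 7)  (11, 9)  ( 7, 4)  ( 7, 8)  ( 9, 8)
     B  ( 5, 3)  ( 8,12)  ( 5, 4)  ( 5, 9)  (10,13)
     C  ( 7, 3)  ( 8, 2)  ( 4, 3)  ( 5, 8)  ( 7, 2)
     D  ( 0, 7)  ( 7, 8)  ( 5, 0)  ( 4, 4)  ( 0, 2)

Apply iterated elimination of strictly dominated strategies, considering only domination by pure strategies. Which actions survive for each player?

P1 drop C (A beats it: P:10>7 Q:11>8 R:7>4 S:7>5 T:9>7)
P1 drop D (A beats it: P:10>0 Q:11>7 R:7>5 S:7>4 T:9>0)
P2 drop P (Q beats it: A:9>7 B:12>3)
P2 drop R (Q beats it: A:9>4 B:12>4)
P2 drop S (Q beats it: A:9>8 B:12>9)
P1→{A,B} P2→{Q,T}

Remaining: P1:{A,B} P2:{Q,T}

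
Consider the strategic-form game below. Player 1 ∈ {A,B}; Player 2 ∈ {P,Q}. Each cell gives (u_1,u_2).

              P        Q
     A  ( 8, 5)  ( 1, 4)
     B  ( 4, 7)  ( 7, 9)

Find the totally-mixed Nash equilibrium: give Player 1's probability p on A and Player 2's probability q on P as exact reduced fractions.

(p,q) = (2/3, 3/5)

P1 indiff ⇒ q·8+(1-q)·1 = q·4+(1-q)·7 ⇒ q(4) = (1-q)(6) ⇒ q = 3/5
P2 indiff ⇒ p·5+(1-p)·7 = p·4+(1-p)·9 ⇒ p(1) = (1-p)(2) ⇒ p = 2/3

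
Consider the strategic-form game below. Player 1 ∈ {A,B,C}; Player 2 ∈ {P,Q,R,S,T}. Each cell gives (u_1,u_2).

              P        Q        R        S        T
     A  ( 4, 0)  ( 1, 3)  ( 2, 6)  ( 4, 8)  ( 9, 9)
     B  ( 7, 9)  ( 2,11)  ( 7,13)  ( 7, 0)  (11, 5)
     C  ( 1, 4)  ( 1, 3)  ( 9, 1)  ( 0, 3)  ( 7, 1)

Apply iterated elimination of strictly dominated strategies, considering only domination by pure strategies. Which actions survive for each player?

Survivors P1:{B,C} P2:{P,Q,R}

P1 drop A (B beats it: P:7>4 Q:2>1 R:7>2 S:7>4 T:11>9)
P2 drop S (P beats it: B:9>0 C:4>3)
P2 drop T (P beats it: B:9>5 C:4>1)
P1→{B,C} P2→{P,Q,R}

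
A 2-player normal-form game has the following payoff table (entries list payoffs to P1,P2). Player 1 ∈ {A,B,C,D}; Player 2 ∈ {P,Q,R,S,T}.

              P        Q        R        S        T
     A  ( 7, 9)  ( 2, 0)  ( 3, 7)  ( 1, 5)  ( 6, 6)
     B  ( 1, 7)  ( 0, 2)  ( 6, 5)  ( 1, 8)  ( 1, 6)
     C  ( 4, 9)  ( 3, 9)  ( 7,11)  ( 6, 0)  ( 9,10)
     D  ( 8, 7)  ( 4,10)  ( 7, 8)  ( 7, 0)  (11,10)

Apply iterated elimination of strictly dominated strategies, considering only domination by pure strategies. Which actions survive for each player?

IESDS → P1:{C,D} P2:{Q,R,T}

P1 drop A (D beats it: P:8>7 Q:4>2 R:7>3 S:7>1 T:11>6)
P1 drop B (C beats it: P:4>1 Q:3>0 R:7>6 S:6>1 T:9>1)
P2 drop P (R beats it: C:11>9 D:8>7)
P2 drop S (Q beats it: C:9>0 D:10>0)
P1→{C,D} P2→{Q,R,T}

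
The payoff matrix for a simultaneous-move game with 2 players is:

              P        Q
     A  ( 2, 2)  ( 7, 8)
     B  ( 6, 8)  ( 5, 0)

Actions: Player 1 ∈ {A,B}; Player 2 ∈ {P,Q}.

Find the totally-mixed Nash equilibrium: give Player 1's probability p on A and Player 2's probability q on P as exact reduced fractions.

P1 indiff ⇒ q·2+(1-q)·7 = q·6+(1-q)·5 ⇒ q(-4) = (1-q)(-2) ⇒ q = 1/3
P2 indiff ⇒ p·2+(1-p)·8 = p·8+(1-p)·0 ⇒ p(-6) = (1-p)(-8) ⇒ p = 4/7

(p,q) = (4/7, 1/3)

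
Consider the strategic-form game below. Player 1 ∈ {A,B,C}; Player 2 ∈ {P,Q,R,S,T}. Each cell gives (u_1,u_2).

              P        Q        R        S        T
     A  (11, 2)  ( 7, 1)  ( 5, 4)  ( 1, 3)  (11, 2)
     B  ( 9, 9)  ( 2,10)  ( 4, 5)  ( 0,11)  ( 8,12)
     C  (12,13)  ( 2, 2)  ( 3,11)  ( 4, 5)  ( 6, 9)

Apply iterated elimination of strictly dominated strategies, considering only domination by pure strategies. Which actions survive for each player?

P1 drop B (A beats it: P:11>9 Q:7>2 R:5>4 S:1>0 T:11>8)
P2 drop Q (P beats it: A:2>1 C:13>2)
P2 drop S (R beats it: A:4>3 C:11>5)
P2 drop T (R beats it: A:4>2 C:11>9)
P1→{A,C} P2→{P,R}

Survivors P1:{A,C} P2:{P,R}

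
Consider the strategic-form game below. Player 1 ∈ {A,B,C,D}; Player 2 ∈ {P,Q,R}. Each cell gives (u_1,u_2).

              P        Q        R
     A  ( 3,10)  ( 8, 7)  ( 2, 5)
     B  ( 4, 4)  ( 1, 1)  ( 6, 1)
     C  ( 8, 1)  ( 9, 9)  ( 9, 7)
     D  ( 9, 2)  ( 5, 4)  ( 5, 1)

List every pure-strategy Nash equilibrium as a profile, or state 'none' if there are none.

NE set: (C,Q)

(A,P): not NE [P1→D gives 9>3]
(A,Q): not NE [P1→C gives 9>8; P2→P gives 10>7]
(A,R): not NE [P1→C gives 9>2; P2→P gives 10>5]
(B,P): not NE [P1→D gives 9>4]
(B,Q): not NE [P1→C gives 9>1; P2→P gives 4>1]
(B,R): not NE [P1→C gives 9>6; P2→P gives 4>1]
(C,P): not NE [P1→D gives 9>8; P2→Q gives 9>1]
(C,Q): NE
(C,R): not NE [P2→Q gives 9>7]
(D,P): not NE [P2→Q gives 4>2]
(D,Q): not NE [P1→C gives 9>5]
(D,R): not NE [P1→C gives 9>5; P2→Q gives 4>1]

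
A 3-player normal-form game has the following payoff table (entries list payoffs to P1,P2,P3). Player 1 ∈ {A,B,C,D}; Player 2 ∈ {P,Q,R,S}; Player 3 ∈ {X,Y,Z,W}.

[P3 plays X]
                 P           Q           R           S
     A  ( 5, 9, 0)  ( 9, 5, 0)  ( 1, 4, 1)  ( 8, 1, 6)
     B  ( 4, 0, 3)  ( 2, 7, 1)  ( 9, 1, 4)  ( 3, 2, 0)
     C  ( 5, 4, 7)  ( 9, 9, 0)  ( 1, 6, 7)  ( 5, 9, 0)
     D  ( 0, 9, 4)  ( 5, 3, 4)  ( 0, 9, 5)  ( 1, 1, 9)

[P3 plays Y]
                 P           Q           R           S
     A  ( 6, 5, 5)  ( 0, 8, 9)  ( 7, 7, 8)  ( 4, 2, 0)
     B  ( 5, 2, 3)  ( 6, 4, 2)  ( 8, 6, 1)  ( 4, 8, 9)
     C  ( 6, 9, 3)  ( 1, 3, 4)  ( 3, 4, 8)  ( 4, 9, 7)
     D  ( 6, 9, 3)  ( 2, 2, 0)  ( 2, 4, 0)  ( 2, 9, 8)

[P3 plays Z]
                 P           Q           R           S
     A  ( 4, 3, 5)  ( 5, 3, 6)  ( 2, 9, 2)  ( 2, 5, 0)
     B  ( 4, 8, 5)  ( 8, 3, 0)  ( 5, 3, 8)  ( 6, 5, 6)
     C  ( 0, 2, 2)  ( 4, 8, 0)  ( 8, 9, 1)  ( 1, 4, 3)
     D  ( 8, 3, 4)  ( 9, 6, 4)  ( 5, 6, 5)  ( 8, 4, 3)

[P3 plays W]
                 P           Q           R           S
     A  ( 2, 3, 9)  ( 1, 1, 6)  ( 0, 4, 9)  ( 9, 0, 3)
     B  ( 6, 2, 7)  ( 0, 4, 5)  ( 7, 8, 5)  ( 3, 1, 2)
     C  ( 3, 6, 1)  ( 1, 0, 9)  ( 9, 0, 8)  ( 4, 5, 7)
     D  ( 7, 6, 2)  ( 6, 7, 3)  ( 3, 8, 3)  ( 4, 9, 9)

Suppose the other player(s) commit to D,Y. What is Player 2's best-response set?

P2 best: {P,S}

u_2(P vs D,Y) = 9
u_2(Q vs D,Y) = 2
u_2(R vs D,Y) = 4
u_2(S vs D,Y) = 9
max payoff 9 at {P,S}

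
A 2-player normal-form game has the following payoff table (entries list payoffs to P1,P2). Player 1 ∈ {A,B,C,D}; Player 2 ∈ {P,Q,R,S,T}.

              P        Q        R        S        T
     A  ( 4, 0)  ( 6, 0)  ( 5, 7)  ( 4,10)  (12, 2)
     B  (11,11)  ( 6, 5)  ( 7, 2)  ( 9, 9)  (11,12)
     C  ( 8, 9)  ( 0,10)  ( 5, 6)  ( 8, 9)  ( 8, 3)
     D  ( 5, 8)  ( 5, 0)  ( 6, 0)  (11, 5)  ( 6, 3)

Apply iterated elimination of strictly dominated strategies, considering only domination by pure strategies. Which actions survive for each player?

Remaining: P1:{A,B,D} P2:{P,S,T}

P1 drop C (B beats it: P:11>8 Q:6>0 R:7>5 S:9>8 T:11>8)
P2 drop Q (S beats it: A:10>0 B:9>5 D:5>0)
P2 drop R (S beats it: A:10>7 B:9>2 D:5>0)
P1→{A,B,D} P2→{P,S,T}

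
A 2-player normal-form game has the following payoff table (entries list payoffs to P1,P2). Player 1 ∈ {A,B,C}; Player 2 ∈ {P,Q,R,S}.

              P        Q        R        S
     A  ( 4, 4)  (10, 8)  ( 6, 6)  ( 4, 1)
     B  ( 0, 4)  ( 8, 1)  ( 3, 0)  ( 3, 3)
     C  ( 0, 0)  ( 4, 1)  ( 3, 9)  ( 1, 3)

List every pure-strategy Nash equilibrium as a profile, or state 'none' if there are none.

(A,P): not NE [P2→Q gives 8>4]
(A,Q): NE
(A,R): not NE [P2→Q gives 8>6]
(A,S): not NE [P2→Q gives 8>1]
(B,P): not NE [P1→A gives 4>0]
(B,Q): not NE [P1→A gives 10>8; P2→P gives 4>1]
(B,R): not NE [P1→A gives 6>3; P2→P gives 4>0]
(B,S): not NE [P1→A gives 4>3; P2→P gives 4>3]
(C,P): not NE [P1→A gives 4>0; P2→R gives 9>0]
(C,Q): not NE [P1→A gives 10>4; P2→R gives 9>1]
(C,R): not NE [P1→A gives 6>3]
(C,S): not NE [P1→A gives 4>1; P2→R gives 9>3]

PSNE = {(A,Q)}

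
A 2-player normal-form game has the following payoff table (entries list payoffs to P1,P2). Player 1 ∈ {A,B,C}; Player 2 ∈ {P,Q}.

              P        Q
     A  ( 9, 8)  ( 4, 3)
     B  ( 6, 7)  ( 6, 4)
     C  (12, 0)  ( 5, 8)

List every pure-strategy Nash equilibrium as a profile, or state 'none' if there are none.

No pure NE.

(A,P): not NE [P1→C gives 12>9]
(A,Q): not NE [P1→B gives 6>4; P2→P gives 8>3]
(B,P): not NE [P1→C gives 12>6]
(B,Q): not NE [P2→P gives 7>4]
(C,P): not NE [P2→Q gives 8>0]
(C,Q): not NE [P1→B gives 6>5]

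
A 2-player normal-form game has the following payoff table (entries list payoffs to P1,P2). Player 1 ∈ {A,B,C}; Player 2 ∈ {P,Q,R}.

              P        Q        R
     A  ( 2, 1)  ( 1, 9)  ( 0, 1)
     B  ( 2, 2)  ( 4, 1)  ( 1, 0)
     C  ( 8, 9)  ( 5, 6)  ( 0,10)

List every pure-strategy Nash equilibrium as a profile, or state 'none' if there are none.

(A,P): not NE [P1→C gives 8>2; P2→Q gives 9>1]
(A,Q): not NE [P1→C gives 5>1]
(A,R): not NE [P1→B gives 1>0; P2→Q gives 9>1]
(B,P): not NE [P1→C gives 8>2]
(B,Q): not NE [P1→C gives 5>4; P2→P gives 2>1]
(B,R): not NE [P2→P gives 2>0]
(C,P): not NE [P2→R gives 10>9]
(C,Q): not NE [P2→R gives 10>6]
(C,R): not NE [P1→B gives 1>0]

Equilibria: none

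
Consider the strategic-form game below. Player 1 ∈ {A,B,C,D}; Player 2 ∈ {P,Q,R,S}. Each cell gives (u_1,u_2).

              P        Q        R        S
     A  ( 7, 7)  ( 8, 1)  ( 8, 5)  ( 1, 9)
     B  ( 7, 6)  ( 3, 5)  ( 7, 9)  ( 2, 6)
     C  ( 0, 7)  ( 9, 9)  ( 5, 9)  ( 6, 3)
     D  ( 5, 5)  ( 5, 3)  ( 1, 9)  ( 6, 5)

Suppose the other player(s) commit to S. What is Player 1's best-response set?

BR_1 = {C,D}

u_1(A vs S) = 1
u_1(B vs S) = 2
u_1(C vs S) = 6
u_1(D vs S) = 6
max payoff 6 at {C,D}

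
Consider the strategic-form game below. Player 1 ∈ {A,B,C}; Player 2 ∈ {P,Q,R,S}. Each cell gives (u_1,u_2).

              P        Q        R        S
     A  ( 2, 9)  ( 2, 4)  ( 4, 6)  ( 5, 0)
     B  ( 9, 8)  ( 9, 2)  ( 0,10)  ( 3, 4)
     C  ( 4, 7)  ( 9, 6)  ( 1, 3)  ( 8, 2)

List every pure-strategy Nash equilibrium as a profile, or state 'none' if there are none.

(A,P): not NE [P1→B gives 9>2]
(A,Q): not NE [P1→C gives 9>2; P2→P gives 9>4]
(A,R): not NE [P2→P gives 9>6]
(A,S): not NE [P1→C gives 8>5; P2→P gives 9>0]
(B,P): not NE [P2→R gives 10>8]
(B,Q): not NE [P2→R gives 10>2]
(B,R): not NE [P1→A gives 4>0]
(B,S): not NE [P1→C gives 8>3; P2→R gives 10>4]
(C,P): not NE [P1→B gives 9>4]
(C,Q): not NE [P2→P gives 7>6]
(C,R): not NE [P1→A gives 4>1; P2→P gives 7>3]
(C,S): not NE [P2→P gives 7>2]

No pure NE.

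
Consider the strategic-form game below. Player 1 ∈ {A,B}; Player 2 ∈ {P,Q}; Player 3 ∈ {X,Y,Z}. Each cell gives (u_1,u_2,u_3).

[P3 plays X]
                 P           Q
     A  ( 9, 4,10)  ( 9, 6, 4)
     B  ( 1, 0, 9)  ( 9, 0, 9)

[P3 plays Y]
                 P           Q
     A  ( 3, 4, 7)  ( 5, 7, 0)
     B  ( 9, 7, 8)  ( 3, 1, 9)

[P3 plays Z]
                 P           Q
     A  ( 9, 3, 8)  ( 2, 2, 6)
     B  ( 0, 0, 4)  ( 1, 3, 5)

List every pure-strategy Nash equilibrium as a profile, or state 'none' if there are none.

PSNE = {(B,Q,X)}

(A,P,X): not NE [P2→Q gives 6>4]
(A,P,Y): not NE [P1→B gives 9>3; P2→Q gives 7>4; P3→X gives 10>7]
(A,P,Z): not NE [P3→X gives 10>8]
(A,Q,X): not NE [P3→Z gives 6>4]
(A,Q,Y): not NE [P3→Z gives 6>0]
(A,Q,Z): not NE [P2→P gives 3>2]
(B,P,X): not NE [P1→A gives 9>1]
(B,P,Y): not NE [P3→X gives 9>8]
(B,P,Z): not NE [P1→A gives 9>0; P2→Q gives 3>0; P3→X gives 9>4]
(B,Q,X): NE
(B,Q,Y): not NE [P1→A gives 5>3; P2→P gives 7>1]
(B,Q,Z): not NE [P1→A gives 2>1; P3→Y gives 9>5]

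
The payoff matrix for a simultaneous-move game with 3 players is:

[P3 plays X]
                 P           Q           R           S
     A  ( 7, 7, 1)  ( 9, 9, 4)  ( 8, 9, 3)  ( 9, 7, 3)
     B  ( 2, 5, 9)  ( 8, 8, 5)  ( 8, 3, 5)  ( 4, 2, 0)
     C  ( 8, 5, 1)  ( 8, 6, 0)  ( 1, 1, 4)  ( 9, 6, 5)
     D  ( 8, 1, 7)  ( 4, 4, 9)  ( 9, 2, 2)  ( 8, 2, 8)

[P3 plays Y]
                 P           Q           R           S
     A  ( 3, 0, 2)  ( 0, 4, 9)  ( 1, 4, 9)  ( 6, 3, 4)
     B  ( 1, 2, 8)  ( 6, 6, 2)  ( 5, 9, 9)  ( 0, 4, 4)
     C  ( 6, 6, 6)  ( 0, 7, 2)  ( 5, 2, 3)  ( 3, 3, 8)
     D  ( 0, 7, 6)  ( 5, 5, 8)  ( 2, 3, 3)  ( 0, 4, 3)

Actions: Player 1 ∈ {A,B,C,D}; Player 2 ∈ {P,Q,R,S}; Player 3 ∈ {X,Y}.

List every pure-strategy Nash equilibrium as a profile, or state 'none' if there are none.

(A,P,X): not NE [P1→D gives 8>7; P2→R gives 9>7; P3→Y gives 2>1]
(A,P,Y): not NE [P1→C gives 6>3; P2→R gives 4>0]
(A,Q,X): not NE [P3→Y gives 9>4]
(A,Q,Y): not NE [P1→B gives 6>0]
(A,R,X): not NE [P1→D gives 9>8; P3→Y gives 9>3]
(A,R,Y): not NE [P1→C gives 5>1]
(A,S,X): not NE [P2→R gives 9>7; P3→Y gives 4>3]
(A,S,Y): not NE [P2→R gives 4>3]
(B,P,X): not NE [P1→D gives 8>2; P2→Q gives 8>5]
(B,P,Y): not NE [P1→C gives 6>1; P2→R gives 9>2; P3→X gives 9>8]
(B,Q,X): not NE [P1→A gives 9>8]
(B,Q,Y): not NE [P2→R gives 9>6; P3→X gives 5>2]
(B,R,X): not NE [P1→D gives 9>8; P2→Q gives 8>3; P3→Y gives 9>5]
(B,R,Y): NE
(B,S,X): not NE [P1→C gives 9>4; P2→Q gives 8>2; P3→Y gives 4>0]
(B,S,Y): not NE [P1→A gives 6>0; P2→R gives 9>4]
(C,P,X): not NE [P2→S gives 6>5; P3→Y gives 6>1]
(C,P,Y): not NE [P2→Q gives 7>6]
(C,Q,X): not NE [P1→A gives 9>8; P3→Y gives 2>0]
(C,Q,Y): not NE [P1→B gives 6>0]
(C,R,X): not NE [P1→D gives 9>1; P2→S gives 6>1]
(C,R,Y): not NE [P2→Q gives 7>2; P3→X gives 4>3]
(C,S,X): not NE [P3→Y gives 8>5]
(C,S,Y): not NE [P1→A gives 6>3; P2→Q gives 7>3]
(D,P,X): not NE [P2→Q gives 4>1]
(D,P,Y): not NE [P1→C gives 6>0; P3→X gives 7>6]
(D,Q,X): not NE [P1→A gives 9>4]
(D,Q,Y): not NE [P1→B gives 6>5; P2→P gives 7>5; P3→X gives 9>8]
(D,R,X): not NE [P2→Q gives 4>2; P3→Y gives 3>2]
(D,R,Y): not NE [P1→C gives 5>2; P2→P gives 7>3]
(D,S,X): not NE [P1→C gives 9>8; P2→Q gives 4>2]
(D,S,Y): not NE [P1→A gives 6>0; P2→P gives 7>4; P3→X gives 8>3]

Nash profiles: (B,R,Y)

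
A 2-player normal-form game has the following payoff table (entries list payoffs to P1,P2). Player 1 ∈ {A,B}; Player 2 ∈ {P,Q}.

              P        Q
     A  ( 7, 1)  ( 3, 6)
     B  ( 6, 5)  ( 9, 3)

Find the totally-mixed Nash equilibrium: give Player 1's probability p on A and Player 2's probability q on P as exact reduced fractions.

P1 indiff ⇒ q·7+(1-q)·3 = q·6+(1-q)·9 ⇒ q(1) = (1-q)(6) ⇒ q = 6/7
P2 indiff ⇒ p·1+(1-p)·5 = p·6+(1-p)·3 ⇒ p(-5) = (1-p)(-2) ⇒ p = 2/7

P1 mixes 2/7 on A; P2 mixes 6/7 on P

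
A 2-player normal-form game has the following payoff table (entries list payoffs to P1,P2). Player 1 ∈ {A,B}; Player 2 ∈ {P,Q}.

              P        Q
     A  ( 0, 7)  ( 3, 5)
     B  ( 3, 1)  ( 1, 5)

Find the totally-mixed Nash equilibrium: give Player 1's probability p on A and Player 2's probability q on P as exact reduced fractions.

p=2/3, q=2/5

P1 indiff ⇒ q·0+(1-q)·3 = q·3+(1-q)·1 ⇒ q(-3) = (1-q)(-2) ⇒ q = 2/5
P2 indiff ⇒ p·7+(1-p)·1 = p·5+(1-p)·5 ⇒ p(2) = (1-p)(4) ⇒ p = 2/3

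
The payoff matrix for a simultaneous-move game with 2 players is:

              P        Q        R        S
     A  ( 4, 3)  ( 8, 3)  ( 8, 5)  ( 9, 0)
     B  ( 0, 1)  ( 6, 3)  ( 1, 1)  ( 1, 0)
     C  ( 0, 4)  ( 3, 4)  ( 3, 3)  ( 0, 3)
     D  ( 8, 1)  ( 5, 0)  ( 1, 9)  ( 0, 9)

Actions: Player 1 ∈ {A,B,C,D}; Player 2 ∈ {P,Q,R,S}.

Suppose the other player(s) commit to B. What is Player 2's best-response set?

argmax u_2 = {Q}

u_2(P vs B) = 1
u_2(Q vs B) = 3
u_2(R vs B) = 1
u_2(S vs B) = 0
max payoff 3 at {Q}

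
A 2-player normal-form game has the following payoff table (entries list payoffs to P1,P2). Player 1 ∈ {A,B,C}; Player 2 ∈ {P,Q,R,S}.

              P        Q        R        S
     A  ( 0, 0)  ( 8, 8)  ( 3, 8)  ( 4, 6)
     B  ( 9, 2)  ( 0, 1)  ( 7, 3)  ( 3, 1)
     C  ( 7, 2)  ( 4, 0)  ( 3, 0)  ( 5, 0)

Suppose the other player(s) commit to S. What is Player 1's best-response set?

argmax u_1 = {C}

u_1(A vs S) = 4
u_1(B vs S) = 3
u_1(C vs S) = 5
max payoff 5 at {C}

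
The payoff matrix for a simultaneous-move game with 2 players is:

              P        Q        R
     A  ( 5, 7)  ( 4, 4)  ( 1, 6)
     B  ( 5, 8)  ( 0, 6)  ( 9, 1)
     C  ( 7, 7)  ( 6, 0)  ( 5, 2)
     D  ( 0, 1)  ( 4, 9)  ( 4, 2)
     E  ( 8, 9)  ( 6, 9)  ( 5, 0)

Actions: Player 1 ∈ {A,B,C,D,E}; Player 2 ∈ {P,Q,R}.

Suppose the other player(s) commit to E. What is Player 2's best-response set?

BR_2 = {P,Q}

u_2(P vs E) = 9
u_2(Q vs E) = 9
u_2(R vs E) = 0
max payoff 9 at {P,Q}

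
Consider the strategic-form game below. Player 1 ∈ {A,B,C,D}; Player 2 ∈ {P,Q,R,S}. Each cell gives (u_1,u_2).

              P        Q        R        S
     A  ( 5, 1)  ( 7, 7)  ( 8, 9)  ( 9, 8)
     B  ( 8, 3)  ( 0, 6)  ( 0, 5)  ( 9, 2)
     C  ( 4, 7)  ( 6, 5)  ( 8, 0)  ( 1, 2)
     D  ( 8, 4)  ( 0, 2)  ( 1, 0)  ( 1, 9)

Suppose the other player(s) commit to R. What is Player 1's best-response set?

argmax u_1 = {A,C}

u_1(A vs R) = 8
u_1(B vs R) = 0
u_1(C vs R) = 8
u_1(D vs R) = 1
max payoff 8 at {A,C}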